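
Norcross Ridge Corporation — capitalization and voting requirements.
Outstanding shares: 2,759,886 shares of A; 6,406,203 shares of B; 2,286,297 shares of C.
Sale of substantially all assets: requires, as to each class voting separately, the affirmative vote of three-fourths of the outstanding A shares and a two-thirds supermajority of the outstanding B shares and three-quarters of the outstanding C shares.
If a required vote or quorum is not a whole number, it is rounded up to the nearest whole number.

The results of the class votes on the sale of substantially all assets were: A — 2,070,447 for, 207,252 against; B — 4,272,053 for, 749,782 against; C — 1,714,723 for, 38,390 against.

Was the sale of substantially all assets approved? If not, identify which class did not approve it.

Approved — every class gave the required vote.

A: 3/4 of 2759886 = 2069914.50, rounded up to 2069915; 2,069,915 required, 2,070,447 in favor — approved.
B: 2/3 of 6406203 = 4270802; 4,270,802 required, 4,272,053 in favor — approved.
C: 3/4 of 2286297 = 1714722.75, rounded up to 1714723; 1,714,723 required, 1,714,723 in favor — approved.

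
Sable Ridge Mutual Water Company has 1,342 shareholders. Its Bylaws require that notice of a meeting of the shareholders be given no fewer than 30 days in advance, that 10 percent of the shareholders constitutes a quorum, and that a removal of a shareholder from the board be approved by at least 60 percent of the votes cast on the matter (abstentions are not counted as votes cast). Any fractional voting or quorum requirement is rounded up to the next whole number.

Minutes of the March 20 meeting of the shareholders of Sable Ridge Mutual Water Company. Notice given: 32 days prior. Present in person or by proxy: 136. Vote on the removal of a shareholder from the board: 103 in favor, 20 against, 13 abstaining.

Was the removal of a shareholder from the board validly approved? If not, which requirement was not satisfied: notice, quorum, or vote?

Valid — all requirements satisfied.

Notice: 32 days given; 30 required. Satisfied.
Quorum: 10% of 1,342 = 134.20, rounded up to 135; 136 present. Satisfied.
Vote: requires three-fifths of the votes cast (136 − 13 abstaining = 123); 3/5 of 123 = 73.80, rounded up to 74, so 74 needed; 103 in favor. Satisfied.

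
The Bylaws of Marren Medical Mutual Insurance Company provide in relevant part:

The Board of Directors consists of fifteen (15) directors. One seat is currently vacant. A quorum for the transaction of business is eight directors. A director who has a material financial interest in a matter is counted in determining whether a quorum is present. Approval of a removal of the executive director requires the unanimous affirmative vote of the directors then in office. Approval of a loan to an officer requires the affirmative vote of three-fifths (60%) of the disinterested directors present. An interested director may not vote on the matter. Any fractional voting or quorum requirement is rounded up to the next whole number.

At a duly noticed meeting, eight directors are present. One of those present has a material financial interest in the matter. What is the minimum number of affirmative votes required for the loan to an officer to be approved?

The loan to an officer requires three-fifths of the disinterested directors present (8 − 1 = 7).
3/5 of 7 = 4.20, rounded up to 5.

5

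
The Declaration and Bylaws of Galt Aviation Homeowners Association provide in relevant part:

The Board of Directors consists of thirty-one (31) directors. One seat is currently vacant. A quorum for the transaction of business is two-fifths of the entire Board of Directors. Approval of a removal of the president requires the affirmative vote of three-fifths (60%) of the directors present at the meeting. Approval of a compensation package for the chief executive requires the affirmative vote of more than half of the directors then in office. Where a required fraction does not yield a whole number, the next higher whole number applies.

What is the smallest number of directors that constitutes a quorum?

2/5 of 31 = 12.40, rounded up to 13.

13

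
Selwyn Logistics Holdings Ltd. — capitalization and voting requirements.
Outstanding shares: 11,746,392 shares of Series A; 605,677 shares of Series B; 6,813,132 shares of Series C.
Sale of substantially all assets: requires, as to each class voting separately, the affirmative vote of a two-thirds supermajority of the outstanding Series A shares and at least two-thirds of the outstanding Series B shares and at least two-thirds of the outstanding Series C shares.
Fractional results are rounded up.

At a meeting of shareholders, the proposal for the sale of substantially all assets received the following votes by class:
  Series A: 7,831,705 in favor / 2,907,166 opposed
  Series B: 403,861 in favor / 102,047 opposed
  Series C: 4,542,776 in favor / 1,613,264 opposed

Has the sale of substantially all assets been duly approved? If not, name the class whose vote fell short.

Approved — every class gave the required vote.

Series A: 2/3 of 11746392 = 7830928; 7,830,928 required, 7,831,705 in favor — approved.
Series B: 2/3 of 605677 = 403784.67, rounded up to 403785; 403,785 required, 403,861 in favor — approved.
Series C: 2/3 of 6813132 = 4542088; 4,542,088 required, 4,542,776 in favor — approved.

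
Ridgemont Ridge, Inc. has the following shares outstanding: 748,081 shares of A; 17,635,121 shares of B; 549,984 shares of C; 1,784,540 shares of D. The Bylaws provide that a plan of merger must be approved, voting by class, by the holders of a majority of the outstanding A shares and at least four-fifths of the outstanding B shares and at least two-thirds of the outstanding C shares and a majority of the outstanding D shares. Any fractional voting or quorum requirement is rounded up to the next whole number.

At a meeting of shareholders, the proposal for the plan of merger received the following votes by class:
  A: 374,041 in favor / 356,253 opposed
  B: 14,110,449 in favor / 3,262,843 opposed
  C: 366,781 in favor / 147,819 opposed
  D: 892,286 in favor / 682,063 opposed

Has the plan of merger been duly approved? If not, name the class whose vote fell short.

Approved — every class gave the required vote.

A: a majority of 748081 is 374041; 374,041 required, 374,041 in favor — approved.
B: 4/5 of 17635121 = 14108096.80, rounded up to 14108097; 14,108,097 required, 14,110,449 in favor — approved.
C: 2/3 of 549984 = 366656; 366,656 required, 366,781 in favor — approved.
D: a majority of 1784540 is 892271; 892,271 required, 892,286 in favor — approved.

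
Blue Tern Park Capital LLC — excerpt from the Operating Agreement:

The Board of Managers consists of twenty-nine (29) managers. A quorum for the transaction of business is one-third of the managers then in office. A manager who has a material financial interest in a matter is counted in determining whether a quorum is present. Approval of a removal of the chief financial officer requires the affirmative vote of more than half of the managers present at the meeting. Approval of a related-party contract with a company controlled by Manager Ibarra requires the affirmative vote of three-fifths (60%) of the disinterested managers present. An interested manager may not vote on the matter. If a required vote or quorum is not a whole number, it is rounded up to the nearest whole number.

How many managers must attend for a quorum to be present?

10

1/3 of 29 = 9.67, rounded up to 10.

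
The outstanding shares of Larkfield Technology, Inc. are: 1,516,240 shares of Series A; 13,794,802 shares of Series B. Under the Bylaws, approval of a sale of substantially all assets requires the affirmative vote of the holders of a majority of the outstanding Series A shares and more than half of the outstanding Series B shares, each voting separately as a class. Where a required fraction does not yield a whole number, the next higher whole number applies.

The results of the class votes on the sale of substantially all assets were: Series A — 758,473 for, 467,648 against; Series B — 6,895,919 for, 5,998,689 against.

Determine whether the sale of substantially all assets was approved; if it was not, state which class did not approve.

Not approved — the Series B shares did not give the required vote.

Series A: a majority of 1516240 is 758121; 758,121 required, 758,473 in favor — approved.
Series B: a majority of 13794802 is 6897402; 6,897,402 required, 6,895,919 in favor — not approved.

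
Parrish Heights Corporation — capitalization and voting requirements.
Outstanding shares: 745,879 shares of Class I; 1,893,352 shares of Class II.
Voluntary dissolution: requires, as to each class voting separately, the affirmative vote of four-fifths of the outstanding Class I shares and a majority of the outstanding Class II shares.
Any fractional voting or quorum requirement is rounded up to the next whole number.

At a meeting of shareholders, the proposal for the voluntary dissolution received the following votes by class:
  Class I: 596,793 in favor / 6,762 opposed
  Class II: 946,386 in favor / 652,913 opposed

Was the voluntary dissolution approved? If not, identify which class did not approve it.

Class I: 4/5 of 745879 = 596703.20, rounded up to 596704; 596,704 required, 596,793 in favor — approved.
Class II: a majority of 1893352 is 946677; 946,677 required, 946,386 in favor — not approved.

Not approved — the Class II shares did not give the required vote.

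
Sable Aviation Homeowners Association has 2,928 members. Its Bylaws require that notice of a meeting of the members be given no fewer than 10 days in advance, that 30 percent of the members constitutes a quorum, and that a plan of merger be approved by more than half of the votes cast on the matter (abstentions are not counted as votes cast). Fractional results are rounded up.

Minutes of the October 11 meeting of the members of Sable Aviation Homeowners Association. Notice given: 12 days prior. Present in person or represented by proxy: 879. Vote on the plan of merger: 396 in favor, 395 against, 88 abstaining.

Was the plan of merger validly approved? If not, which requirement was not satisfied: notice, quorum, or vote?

Valid — all requirements satisfied.

Notice: 12 days given; 10 required. Satisfied.
Quorum: 30% of 2,928 = 878.40, rounded up to 879; 879 present. Satisfied.
Vote: requires a majority of the votes cast (879 − 88 abstaining = 791); a majority of 791 is 396, so 396 needed; 396 in favor. Satisfied.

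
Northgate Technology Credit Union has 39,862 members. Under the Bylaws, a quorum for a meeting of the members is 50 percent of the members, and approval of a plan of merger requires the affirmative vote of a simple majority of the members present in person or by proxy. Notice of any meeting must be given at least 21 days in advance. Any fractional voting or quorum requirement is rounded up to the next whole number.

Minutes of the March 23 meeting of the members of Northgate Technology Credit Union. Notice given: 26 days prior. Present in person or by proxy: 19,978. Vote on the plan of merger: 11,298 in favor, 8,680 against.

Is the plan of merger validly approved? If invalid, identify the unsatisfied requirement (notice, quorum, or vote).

Valid — all requirements satisfied.

Notice: 26 days given; 21 required. Satisfied.
Quorum: 50% of 39,862 = 19,931; 19,978 present. Satisfied.
Vote: requires a majority of those present (19,978); a majority of 19978 is 9990, so 9,990 needed; 11,298 in favor. Satisfied.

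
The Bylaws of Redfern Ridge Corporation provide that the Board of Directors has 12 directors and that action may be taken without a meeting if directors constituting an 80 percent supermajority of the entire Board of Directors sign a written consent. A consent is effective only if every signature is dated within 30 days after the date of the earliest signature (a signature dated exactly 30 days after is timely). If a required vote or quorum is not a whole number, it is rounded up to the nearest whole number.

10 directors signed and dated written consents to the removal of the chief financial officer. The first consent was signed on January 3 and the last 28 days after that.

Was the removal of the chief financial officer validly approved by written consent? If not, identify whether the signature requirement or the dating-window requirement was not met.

Effective — both the signature and dating-window requirements are satisfied.

Signatures required: an 80 percent supermajority of 12 — 4/5 of 12 = 9.60, rounded up to 10, so 10 needed; 10 signed. Sufficient.
Dating window: the latest signature is 28 days after the earliest; the limit is 30 days. Within the window.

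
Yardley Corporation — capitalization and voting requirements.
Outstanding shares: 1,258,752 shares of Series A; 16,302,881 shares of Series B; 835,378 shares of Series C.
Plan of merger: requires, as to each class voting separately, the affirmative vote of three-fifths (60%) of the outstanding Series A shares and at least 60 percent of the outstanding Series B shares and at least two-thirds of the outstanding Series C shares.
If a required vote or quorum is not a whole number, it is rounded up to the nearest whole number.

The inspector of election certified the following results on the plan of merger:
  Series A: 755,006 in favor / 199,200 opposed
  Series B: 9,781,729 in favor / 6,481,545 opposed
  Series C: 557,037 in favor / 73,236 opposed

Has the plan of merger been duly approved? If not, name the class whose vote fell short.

Series A: 3/5 of 1258752 = 755251.20, rounded up to 755252; 755,252 required, 755,006 in favor — not approved.
Series B: 3/5 of 16302881 = 9781728.60, rounded up to 9781729; 9,781,729 required, 9,781,729 in favor — approved.
Series C: 2/3 of 835378 = 556918.67, rounded up to 556919; 556,919 required, 557,037 in favor — approved.

Not approved — the Series A shares did not give the required vote.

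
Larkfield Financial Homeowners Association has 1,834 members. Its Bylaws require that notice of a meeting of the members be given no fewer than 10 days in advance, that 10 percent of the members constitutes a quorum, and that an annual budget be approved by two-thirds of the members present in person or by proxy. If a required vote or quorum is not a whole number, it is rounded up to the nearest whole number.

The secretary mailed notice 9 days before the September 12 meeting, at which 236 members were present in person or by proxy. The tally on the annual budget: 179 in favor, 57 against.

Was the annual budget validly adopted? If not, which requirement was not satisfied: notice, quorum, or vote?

Notice: 9 days given; 10 required. Not satisfied.
Quorum: 10% of 1,834 = 183.40, rounded up to 184; 236 present. Satisfied.
Vote: requires two-thirds of those present (236); 2/3 of 236 = 157.33, rounded up to 158, so 158 needed; 179 in favor. Satisfied.

Invalid — notice requirement not satisfied.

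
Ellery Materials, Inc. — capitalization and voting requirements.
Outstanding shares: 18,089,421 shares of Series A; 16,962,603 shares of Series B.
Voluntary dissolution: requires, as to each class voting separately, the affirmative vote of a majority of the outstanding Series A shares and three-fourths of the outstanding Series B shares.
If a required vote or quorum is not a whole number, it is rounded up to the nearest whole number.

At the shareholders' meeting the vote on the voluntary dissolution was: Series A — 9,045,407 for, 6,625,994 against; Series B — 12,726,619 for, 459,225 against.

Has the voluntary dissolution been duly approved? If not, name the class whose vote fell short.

Approved — every class gave the required vote.

Series A: a majority of 18089421 is 9044711; 9,044,711 required, 9,045,407 in favor — approved.
Series B: 3/4 of 16962603 = 12721952.25, rounded up to 12721953; 12,721,953 required, 12,726,619 in favor — approved.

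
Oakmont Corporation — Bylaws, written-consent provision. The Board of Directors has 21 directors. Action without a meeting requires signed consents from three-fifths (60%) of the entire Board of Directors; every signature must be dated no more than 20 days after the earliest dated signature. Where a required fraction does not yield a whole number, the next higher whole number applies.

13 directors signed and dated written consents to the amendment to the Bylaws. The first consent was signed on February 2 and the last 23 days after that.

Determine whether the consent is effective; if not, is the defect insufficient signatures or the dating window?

Not effective — dating-window requirement not satisfied.

Signatures required: three-fifths (60%) of 21 — 3/5 of 21 = 12.60, rounded up to 13, so 13 needed; 13 signed. Sufficient.
Dating window: the latest signature is 23 days after the earliest; the limit is 20 days. Outside the window.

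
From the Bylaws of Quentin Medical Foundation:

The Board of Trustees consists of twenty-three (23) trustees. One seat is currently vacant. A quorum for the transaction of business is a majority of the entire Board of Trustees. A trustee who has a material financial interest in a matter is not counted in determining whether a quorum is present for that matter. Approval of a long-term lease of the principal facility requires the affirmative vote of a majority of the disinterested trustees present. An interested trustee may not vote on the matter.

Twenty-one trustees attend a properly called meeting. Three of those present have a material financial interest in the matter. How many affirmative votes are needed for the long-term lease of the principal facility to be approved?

10

The long-term lease of the principal facility requires a majority of the disinterested trustees present (21 − 3 = 18).
A majority of 18 is 10.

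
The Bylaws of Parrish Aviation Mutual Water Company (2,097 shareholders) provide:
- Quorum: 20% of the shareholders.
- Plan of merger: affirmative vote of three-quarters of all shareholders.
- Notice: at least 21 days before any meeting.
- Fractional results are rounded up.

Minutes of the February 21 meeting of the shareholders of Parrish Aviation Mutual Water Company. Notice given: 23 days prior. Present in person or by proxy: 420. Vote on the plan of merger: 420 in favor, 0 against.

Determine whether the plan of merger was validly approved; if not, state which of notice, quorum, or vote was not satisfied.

Invalid — vote requirement not satisfied.

Notice: 23 days given; 21 required. Satisfied.
Quorum: 20% of 2,097 = 419.40, rounded up to 420; 420 present. Satisfied.
Vote: requires three-fourths of all shareholders (2,097); 3/4 of 2097 = 1572.75, rounded up to 1573, so 1,573 needed; 420 in favor. Not satisfied.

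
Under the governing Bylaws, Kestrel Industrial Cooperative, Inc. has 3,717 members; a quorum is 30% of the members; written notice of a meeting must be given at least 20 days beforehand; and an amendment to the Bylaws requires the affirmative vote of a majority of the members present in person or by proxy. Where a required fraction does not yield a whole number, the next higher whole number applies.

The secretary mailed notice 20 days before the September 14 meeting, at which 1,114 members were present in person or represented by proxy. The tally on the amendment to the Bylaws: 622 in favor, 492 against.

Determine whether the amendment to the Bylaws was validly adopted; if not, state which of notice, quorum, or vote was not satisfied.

Notice: 20 days given; 20 required. Satisfied.
Quorum: 30% of 3,717 = 1,115.10, rounded up to 1,116; 1,114 present. Not satisfied.
Vote: requires a majority of those present (1,114); a majority of 1114 is 558, so 558 needed; 622 in favor. Satisfied.

Invalid — quorum requirement not satisfied.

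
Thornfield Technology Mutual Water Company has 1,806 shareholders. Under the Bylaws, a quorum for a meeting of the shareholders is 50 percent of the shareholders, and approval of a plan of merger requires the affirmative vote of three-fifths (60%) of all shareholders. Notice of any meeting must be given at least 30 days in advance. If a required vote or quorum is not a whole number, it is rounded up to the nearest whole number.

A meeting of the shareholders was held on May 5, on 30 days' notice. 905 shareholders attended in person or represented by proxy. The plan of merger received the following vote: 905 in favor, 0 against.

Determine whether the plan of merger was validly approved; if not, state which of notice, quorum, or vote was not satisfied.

Notice: 30 days given; 30 required. Satisfied.
Quorum: 50% of 1,806 = 903; 905 present. Satisfied.
Vote: requires three-fifths of all shareholders (1,806); 3/5 of 1806 = 1083.60, rounded up to 1084, so 1,084 needed; 905 in favor. Not satisfied.

Invalid — vote requirement not satisfied.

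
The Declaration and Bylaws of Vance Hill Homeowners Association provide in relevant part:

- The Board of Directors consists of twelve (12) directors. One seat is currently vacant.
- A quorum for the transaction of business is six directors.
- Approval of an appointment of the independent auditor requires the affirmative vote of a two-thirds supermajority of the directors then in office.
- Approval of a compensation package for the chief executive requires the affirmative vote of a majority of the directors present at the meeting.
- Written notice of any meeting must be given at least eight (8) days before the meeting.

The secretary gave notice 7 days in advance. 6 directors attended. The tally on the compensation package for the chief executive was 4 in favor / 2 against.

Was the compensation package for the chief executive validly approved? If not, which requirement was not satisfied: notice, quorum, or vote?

Notice: 7 days given; 8 required (7 < 8). Not satisfied.
Quorum: 6 present; quorum is 6. Satisfied.
Vote: the compensation package for the chief executive requires a majority of the directors present (6). A majority of 6 is 4, so 4 affirmative votes are needed; 4 voted in favor. Satisfied.

Invalid — notice requirement not satisfied.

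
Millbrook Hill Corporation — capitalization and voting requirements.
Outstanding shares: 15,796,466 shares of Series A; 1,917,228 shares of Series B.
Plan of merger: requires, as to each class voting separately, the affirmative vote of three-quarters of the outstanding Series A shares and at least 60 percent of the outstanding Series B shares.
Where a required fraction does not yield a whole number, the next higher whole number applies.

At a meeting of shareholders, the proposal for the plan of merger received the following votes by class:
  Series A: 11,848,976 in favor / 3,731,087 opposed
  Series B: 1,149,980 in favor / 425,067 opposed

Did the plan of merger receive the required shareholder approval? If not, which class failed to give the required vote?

Not approved — the Series B shares did not give the required vote.

Series A: 3/4 of 15796466 = 11847349.50, rounded up to 11847350; 11,847,350 required, 11,848,976 in favor — approved.
Series B: 3/5 of 1917228 = 1150336.80, rounded up to 1150337; 1,150,337 required, 1,149,980 in favor — not approved.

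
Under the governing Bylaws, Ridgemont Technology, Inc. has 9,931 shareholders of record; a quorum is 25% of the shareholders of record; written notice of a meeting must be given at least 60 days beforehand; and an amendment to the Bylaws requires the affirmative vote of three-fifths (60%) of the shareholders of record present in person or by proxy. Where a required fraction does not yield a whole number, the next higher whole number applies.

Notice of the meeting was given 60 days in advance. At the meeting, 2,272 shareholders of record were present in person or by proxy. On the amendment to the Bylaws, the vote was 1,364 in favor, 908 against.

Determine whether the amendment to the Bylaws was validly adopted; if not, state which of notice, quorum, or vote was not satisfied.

Invalid — quorum requirement not satisfied.

Notice: 60 days given; 60 required. Satisfied.
Quorum: 25% of 9,931 = 2,482.75, rounded up to 2,483; 2,272 present. Not satisfied.
Vote: requires three-fifths of those present (2,272); 3/5 of 2272 = 1363.20, rounded up to 1364, so 1,364 needed; 1,364 in favor. Satisfied.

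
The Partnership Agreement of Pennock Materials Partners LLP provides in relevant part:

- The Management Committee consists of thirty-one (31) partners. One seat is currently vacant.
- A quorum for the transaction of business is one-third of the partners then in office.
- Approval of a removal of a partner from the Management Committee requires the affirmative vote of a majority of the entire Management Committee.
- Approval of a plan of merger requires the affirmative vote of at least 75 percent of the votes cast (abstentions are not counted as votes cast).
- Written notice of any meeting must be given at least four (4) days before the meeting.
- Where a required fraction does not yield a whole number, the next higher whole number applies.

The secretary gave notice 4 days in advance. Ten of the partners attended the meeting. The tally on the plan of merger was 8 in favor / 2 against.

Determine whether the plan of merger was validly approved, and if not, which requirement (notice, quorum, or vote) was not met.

Notice: 4 days given; 4 required (4 ≥ 4). Satisfied.
Quorum: 10 present; quorum is 10. Satisfied.
Vote: the plan of merger requires three-fourths of the votes cast (10). 3/4 of 10 = 7.50, rounded up to 8, so 8 affirmative votes are needed; 8 voted in favor. Satisfied.

Valid — all requirements satisfied.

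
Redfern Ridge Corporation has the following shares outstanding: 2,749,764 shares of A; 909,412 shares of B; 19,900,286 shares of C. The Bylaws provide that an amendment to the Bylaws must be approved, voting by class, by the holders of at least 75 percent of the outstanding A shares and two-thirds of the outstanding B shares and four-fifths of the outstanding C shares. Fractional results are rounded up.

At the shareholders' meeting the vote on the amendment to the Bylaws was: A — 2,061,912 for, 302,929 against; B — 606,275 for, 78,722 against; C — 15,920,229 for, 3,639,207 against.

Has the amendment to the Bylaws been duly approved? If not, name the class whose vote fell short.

Not approved — the A shares did not give the required vote.

A: 3/4 of 2749764 = 2062323; 2,062,323 required, 2,061,912 in favor — not approved.
B: 2/3 of 909412 = 606274.67, rounded up to 606275; 606,275 required, 606,275 in favor — approved.
C: 4/5 of 19900286 = 15920228.80, rounded up to 15920229; 15,920,229 required, 15,920,229 in favor — approved.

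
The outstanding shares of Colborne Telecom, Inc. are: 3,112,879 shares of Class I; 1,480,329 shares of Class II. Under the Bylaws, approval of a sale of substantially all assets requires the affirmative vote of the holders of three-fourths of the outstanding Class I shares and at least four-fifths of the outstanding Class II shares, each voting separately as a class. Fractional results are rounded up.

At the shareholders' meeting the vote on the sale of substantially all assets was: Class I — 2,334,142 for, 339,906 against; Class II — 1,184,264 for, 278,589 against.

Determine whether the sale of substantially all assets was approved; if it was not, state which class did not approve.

Class I: 3/4 of 3112879 = 2334659.25, rounded up to 2334660; 2,334,660 required, 2,334,142 in favor — not approved.
Class II: 4/5 of 1480329 = 1184263.20, rounded up to 1184264; 1,184,264 required, 1,184,264 in favor — approved.

Not approved — the Class I shares did not give the required vote.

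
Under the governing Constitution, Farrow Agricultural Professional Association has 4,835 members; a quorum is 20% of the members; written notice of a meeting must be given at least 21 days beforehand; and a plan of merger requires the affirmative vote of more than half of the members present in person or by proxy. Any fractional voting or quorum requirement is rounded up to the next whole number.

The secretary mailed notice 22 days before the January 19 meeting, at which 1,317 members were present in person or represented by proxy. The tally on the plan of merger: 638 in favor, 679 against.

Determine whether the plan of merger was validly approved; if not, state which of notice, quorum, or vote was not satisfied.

Invalid — vote requirement not satisfied.

Notice: 22 days given; 21 required. Satisfied.
Quorum: 20% of 4,835 = 967; 1,317 present. Satisfied.
Vote: requires a majority of those present (1,317); a majority of 1317 is 659, so 659 needed; 638 in favor. Not satisfied.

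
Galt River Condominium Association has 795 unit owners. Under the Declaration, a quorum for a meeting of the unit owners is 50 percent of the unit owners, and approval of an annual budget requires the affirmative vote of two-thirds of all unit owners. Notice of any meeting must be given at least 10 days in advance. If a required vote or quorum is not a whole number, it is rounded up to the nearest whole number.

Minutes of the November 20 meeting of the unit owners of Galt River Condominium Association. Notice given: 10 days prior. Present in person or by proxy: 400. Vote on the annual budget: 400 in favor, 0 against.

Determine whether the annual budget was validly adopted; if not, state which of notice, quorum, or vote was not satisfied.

Invalid — vote requirement not satisfied.

Notice: 10 days given; 10 required. Satisfied.
Quorum: 50% of 795 = 397.50, rounded up to 398; 400 present. Satisfied.
Vote: requires two-thirds of all unit owners (795); 2/3 of 795 = 530, so 530 needed; 400 in favor. Not satisfied.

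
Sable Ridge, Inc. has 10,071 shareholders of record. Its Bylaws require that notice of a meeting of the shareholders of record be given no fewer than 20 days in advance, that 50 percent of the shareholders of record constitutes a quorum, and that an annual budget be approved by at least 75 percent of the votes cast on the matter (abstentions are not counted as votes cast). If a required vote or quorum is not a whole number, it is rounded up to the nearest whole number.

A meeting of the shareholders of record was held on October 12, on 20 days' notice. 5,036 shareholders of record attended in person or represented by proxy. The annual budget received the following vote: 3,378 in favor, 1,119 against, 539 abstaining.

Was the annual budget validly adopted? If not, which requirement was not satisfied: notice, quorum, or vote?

Notice: 20 days given; 20 required. Satisfied.
Quorum: 50% of 10,071 = 5,035.50, rounded up to 5,036; 5,036 present. Satisfied.
Vote: requires three-fourths of the votes cast (5,036 − 539 abstaining = 4,497); 3/4 of 4497 = 3372.75, rounded up to 3373, so 3,373 needed; 3,378 in favor. Satisfied.

Valid — all requirements satisfied.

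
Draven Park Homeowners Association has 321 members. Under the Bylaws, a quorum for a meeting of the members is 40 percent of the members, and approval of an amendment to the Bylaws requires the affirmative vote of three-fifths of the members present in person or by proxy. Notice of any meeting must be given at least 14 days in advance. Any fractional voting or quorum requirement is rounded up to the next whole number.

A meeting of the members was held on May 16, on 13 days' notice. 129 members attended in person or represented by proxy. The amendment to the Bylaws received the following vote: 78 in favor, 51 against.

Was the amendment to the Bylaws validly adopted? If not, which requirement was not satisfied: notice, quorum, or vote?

Notice: 13 days given; 14 required. Not satisfied.
Quorum: 40% of 321 = 128.40, rounded up to 129; 129 present. Satisfied.
Vote: requires three-fifths of those present (129); 3/5 of 129 = 77.40, rounded up to 78, so 78 needed; 78 in favor. Satisfied.

Invalid — notice requirement not satisfied.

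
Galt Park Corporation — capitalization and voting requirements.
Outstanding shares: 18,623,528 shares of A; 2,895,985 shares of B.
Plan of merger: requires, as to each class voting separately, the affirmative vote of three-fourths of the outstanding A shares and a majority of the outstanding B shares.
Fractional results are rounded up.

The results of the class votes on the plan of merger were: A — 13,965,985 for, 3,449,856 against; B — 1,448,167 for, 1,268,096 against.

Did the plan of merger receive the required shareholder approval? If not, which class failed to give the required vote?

A: 3/4 of 18623528 = 13967646; 13,967,646 required, 13,965,985 in favor — not approved.
B: a majority of 2895985 is 1447993; 1,447,993 required, 1,448,167 in favor — approved.

Not approved — the A shares did not give the required vote.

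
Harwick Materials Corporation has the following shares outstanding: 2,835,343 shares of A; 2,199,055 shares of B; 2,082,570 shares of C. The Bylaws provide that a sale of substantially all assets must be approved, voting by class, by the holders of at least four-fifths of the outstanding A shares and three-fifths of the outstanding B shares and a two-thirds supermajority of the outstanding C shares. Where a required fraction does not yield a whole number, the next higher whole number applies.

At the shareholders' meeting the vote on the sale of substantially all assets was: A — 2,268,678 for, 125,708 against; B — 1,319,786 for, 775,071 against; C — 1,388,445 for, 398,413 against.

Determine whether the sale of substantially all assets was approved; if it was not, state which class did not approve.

Approved — every class gave the required vote.

A: 4/5 of 2835343 = 2268274.40, rounded up to 2268275; 2,268,275 required, 2,268,678 in favor — approved.
B: 3/5 of 2199055 = 1319433; 1,319,433 required, 1,319,786 in favor — approved.
C: 2/3 of 2082570 = 1388380; 1,388,380 required, 1,388,445 in favor — approved.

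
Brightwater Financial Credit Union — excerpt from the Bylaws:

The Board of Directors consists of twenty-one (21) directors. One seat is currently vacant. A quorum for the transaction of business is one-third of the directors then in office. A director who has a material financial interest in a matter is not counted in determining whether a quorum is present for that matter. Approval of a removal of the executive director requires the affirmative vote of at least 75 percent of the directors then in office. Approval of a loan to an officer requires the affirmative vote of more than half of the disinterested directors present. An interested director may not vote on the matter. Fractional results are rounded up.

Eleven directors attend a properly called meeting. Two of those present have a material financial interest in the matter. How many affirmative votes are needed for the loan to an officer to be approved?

5

The loan to an officer requires a majority of the disinterested directors present (11 − 2 = 9).
A majority of 9 is 5.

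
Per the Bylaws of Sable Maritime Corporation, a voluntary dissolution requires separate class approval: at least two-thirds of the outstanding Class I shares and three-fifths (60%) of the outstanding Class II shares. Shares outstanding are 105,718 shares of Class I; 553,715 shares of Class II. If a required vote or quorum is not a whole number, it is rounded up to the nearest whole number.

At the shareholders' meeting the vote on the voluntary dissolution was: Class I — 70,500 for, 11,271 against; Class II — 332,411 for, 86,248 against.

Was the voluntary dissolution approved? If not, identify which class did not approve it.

Approved — every class gave the required vote.

Class I: 2/3 of 105718 = 70478.67, rounded up to 70479; 70,479 required, 70,500 in favor — approved.
Class II: 3/5 of 553715 = 332229; 332,229 required, 332,411 in favor — approved.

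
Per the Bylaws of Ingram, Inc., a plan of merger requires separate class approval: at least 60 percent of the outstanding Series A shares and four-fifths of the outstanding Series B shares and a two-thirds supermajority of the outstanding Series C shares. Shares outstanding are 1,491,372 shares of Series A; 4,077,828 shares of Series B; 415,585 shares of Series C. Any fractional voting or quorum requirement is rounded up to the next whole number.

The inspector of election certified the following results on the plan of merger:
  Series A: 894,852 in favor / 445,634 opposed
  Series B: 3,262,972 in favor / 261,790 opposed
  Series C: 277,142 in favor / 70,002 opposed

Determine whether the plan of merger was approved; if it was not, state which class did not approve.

Approved — every class gave the required vote.

Series A: 3/5 of 1491372 = 894823.20, rounded up to 894824; 894,824 required, 894,852 in favor — approved.
Series B: 4/5 of 4077828 = 3262262.40, rounded up to 3262263; 3,262,263 required, 3,262,972 in favor — approved.
Series C: 2/3 of 415585 = 277056.67, rounded up to 277057; 277,057 required, 277,142 in favor — approved.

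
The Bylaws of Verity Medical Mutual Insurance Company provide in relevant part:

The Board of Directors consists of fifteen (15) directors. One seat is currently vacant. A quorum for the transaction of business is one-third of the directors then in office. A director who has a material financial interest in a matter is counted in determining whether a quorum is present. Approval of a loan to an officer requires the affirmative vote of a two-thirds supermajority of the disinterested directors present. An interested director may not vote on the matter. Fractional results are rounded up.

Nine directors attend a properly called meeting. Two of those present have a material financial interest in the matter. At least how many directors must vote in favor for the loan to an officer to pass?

5

The loan to an officer requires two-thirds of the disinterested directors present (9 − 2 = 7).
2/3 of 7 = 4.67, rounded up to 5.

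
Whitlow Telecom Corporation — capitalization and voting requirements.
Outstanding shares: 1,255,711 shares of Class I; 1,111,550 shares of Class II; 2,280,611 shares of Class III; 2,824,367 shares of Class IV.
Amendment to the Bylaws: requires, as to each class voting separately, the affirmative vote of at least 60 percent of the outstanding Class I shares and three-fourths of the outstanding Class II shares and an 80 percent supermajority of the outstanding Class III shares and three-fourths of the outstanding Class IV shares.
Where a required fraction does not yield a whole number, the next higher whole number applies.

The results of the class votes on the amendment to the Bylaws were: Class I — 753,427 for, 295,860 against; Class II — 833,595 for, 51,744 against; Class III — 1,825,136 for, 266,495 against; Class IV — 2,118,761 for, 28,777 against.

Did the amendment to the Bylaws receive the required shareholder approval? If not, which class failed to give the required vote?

Class I: 3/5 of 1255711 = 753426.60, rounded up to 753427; 753,427 required, 753,427 in favor — approved.
Class II: 3/4 of 1111550 = 833662.50, rounded up to 833663; 833,663 required, 833,595 in favor — not approved.
Class III: 4/5 of 2280611 = 1824488.80, rounded up to 1824489; 1,824,489 required, 1,825,136 in favor — approved.
Class IV: 3/4 of 2824367 = 2118275.25, rounded up to 2118276; 2,118,276 required, 2,118,761 in favor — approved.

Not approved — the Class II shares did not give the required vote.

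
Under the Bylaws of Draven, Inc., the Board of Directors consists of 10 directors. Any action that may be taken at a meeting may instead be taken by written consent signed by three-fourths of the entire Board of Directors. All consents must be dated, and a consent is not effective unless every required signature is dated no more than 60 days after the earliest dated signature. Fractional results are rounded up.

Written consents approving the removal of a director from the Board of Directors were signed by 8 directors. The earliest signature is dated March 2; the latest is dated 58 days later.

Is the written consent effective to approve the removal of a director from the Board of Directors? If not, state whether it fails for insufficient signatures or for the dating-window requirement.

Signatures required: three-fourths of 10 — 3/4 of 10 = 7.50, rounded up to 8, so 8 needed; 8 signed. Sufficient.
Dating window: the latest signature is 58 days after the earliest; the limit is 60 days. Within the window.

Effective — both the signature and dating-window requirements are satisfied.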